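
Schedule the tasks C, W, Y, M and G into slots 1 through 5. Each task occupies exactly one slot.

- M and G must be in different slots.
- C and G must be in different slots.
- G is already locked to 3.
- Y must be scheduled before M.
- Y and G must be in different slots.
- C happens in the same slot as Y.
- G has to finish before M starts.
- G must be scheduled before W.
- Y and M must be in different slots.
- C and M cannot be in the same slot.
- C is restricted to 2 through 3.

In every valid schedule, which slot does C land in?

C's window is 2–3.
G is fixed at 3, and C can't share a slot with G.
So C must be 2.

2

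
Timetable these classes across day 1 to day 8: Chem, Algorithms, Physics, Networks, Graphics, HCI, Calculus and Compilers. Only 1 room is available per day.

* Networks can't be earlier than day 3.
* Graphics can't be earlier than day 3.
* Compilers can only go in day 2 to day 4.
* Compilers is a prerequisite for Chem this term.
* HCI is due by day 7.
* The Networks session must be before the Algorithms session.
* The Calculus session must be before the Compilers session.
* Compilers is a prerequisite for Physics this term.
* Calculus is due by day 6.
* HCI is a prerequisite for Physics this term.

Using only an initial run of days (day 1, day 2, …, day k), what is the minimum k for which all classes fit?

The precedence chain requires at least 3 distinct days.
With at most 1 per day and 8 classes, at least 8 days are needed.
Propagating the time windows through the other constraints, Algorithms can't land before day 4, so the schedule must run through at least day 4.
8 works (last occupied day: day 8): for example Chem=day 7; Graphics=day 4; Algorithms=day 8; Physics=day 6; Networks=day 3; Compilers=day 2; Calculus=day 1; HCI=day 5.

8 days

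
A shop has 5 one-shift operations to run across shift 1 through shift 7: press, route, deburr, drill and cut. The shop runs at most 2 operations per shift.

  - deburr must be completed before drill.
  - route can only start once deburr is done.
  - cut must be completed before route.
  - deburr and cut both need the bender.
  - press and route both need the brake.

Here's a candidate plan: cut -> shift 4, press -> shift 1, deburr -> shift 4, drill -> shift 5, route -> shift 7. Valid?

The shop runs at most 2 operations per shift — holds.
press and route both need the brake — holds.
route can only start once deburr is done — holds.
deburr must be completed before drill — holds.
cut must be completed before route — holds.
deburr and cut both need the bender — violated.

Invalid. deburr and cut both need the bender.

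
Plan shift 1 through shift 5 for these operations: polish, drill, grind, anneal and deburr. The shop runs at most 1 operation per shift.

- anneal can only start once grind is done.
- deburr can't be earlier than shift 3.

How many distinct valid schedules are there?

Splitting on polish: it can be shift 1 (9), shift 2 (9), shift 3 (6), shift 4 (6), shift 5 (6). Listing each branch's schedules as (drill, grind, anneal, deburr) by shift number:
polish=shift 1: (2,3,4,5) (2,3,5,4) (2,4,5,3) (3,2,4,5) (3,2,5,4) (4,2,3,5) (4,2,5,3) (5,2,3,4) (5,2,4,3) — 9.
polish=shift 2: (1,3,4,5) (1,3,5,4) (1,4,5,3) (3,1,4,5) (3,1,5,4) (4,1,3,5) (4,1,5,3) (5,1,3,4) (5,1,4,3) — 9.
polish=shift 3: (1,2,4,5) (1,2,5,4) (2,1,4,5) (2,1,5,4) (4,1,2,5) (5,1,2,4) — 6.
polish=shift 4: (1,2,3,5) (1,2,5,3) (2,1,3,5) (2,1,5,3) (3,1,2,5) (5,1,2,3) — 6.
polish=shift 5: (1,2,3,4) (1,2,4,3) (2,1,3,4) (2,1,4,3) (3,1,2,4) (4,1,2,3) — 6.
Summing: 9 + 9 + 6 + 6 + 6 = 36.

36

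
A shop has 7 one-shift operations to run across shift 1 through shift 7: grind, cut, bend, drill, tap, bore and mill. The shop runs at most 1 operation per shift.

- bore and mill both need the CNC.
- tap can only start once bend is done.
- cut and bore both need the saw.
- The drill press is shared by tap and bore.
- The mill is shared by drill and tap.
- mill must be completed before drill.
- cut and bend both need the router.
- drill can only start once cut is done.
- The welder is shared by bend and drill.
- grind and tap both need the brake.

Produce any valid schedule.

bend=shift 4; grind=shift 6; mill=shift 2; drill=shift 3; cut=shift 1; bore=shift 7; tap=shift 5

Checking: mill(shift 2) before drill(shift 3); bend(shift 4) before tap(shift 5); cut(shift 1) before drill(shift 3); bore(shift 7) != mill(shift 2); tap(shift 5) != bore(shift 7); cut(shift 1) != bore(shift 7); grind(shift 6) != tap(shift 5); bend(shift 4) != drill(shift 3); cut(shift 1) != bend(shift 4); drill(shift 3) != tap(shift 5); max 1 per shift (cap 1).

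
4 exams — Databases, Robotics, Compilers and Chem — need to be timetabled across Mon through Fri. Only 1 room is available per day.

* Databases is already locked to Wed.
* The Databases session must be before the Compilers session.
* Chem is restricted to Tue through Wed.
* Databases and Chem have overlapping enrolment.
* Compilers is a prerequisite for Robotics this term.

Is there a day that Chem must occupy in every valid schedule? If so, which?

Chem's window is Tue–Wed.
Databases is fixed at Wed, and Chem can't share a day with Databases.
So Chem must be Tue.

Tue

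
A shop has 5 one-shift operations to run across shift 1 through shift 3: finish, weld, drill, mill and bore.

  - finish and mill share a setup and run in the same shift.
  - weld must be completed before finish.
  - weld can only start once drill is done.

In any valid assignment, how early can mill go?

shift 3

Mill must be in the same shift as finish, which can't be before shift 3, so mill is at least shift 3.
mill at shift 3 is achievable: finish -> shift 3; bore -> shift 1; mill -> shift 3; weld -> shift 2; drill -> shift 1.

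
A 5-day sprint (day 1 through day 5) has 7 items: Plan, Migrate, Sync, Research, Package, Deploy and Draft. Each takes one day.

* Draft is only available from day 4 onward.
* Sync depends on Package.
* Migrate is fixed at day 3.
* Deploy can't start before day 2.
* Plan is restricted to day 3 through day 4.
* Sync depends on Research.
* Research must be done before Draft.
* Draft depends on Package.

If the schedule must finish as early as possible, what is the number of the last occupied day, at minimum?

4

The precedence chain requires at least 2 distinct days.
Draft can't be placed before day 4, so the schedule must run through at least day 4.
4 works (last occupied day: day 4): for example Sync -> day 2; Package -> day 1; Draft -> day 4; Deploy -> day 2; Research -> day 1; Migrate -> day 3; Plan -> day 3.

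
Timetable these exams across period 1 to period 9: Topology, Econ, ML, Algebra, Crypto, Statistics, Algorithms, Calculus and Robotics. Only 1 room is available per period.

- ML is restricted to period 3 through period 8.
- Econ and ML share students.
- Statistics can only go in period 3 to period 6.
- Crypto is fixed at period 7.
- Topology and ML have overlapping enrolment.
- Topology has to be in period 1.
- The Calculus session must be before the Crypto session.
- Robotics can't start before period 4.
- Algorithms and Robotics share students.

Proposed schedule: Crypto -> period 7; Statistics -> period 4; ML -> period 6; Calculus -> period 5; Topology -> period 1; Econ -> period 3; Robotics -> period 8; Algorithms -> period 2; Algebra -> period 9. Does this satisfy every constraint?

Yes

ML is restricted to period 3 through period 8 — holds.
Only 1 room is available per period — holds.
Statistics can only go in period 3 to period 6 — holds.
Topology has to be in period 1 — holds.
Crypto is fixed at period 7 — holds.
Robotics can't start before period 4 — holds.
Topology and ML have overlapping enrolment — holds.
Algorithms and Robotics share students — holds.
The Calculus session must be before the Crypto session — holds.
Econ and ML share students — holds.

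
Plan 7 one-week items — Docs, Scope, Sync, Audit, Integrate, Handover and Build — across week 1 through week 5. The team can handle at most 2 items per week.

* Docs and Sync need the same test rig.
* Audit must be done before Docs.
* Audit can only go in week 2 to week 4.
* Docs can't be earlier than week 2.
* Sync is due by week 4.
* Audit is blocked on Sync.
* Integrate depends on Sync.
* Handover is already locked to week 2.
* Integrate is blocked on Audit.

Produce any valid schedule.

Audit=week 2, Handover=week 2, Build=week 4, Integrate=week 3, Sync=week 1, Docs=week 3, Scope=week 1

Checking: Sync(week 1) before Integrate(week 3); Audit(week 2) before Integrate(week 3); Sync(week 1) before Audit(week 2); Audit(week 2) before Docs(week 3); Docs(week 3) != Sync(week 1); Docs=week 3 in [week 2,week 5]; Sync=week 1 in [week 1,week 4]; Handover=week 2 in [week 2,week 2]; Audit=week 2 in [week 2,week 4]; max 2 per week (cap 2).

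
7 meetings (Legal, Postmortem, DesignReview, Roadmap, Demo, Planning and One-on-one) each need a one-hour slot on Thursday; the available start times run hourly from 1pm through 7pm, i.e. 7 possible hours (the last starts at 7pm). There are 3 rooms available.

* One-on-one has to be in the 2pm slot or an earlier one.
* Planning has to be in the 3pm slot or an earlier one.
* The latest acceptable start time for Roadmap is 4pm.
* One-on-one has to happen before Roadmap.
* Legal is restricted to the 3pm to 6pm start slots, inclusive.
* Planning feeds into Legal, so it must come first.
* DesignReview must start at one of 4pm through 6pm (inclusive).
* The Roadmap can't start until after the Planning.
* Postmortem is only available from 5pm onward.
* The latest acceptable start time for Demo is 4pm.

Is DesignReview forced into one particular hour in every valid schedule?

DesignReview can be 4pm (e.g. One-on-one -> 1pm; DesignReview -> 4pm; Demo -> 1pm; Legal -> 3pm; Postmortem -> 5pm; Roadmap -> 2pm; Planning -> 1pm) or 5pm (e.g. One-on-one=1pm, Postmortem=5pm, Demo=1pm, Roadmap=2pm, Legal=3pm, DesignReview=5pm, Planning=1pm).

No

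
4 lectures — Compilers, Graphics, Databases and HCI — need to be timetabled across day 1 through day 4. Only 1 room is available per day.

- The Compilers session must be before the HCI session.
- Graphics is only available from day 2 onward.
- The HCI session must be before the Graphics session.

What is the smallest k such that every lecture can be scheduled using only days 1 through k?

The precedence chain requires at least 3 distinct days.
With at most 1 per day and 4 lectures, at least 4 days are needed.
4 works (last occupied day: day 4): for example Compilers=day 1; HCI=day 2; Graphics=day 3; Databases=day 4.

4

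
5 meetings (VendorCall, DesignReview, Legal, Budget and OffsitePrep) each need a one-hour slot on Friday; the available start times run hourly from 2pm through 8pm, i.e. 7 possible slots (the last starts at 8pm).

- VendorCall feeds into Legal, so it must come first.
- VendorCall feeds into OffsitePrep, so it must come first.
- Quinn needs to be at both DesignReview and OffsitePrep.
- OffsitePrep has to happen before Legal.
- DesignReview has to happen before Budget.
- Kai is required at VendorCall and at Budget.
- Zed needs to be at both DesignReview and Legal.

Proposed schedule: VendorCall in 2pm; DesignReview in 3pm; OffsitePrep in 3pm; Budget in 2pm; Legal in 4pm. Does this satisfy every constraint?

VendorCall feeds into OffsitePrep, so it must come first — holds.
OffsitePrep has to happen before Legal — holds.
Zed needs to be at both DesignReview and Legal — holds.
Kai is required at VendorCall and at Budget — violated.
Quinn needs to be at both DesignReview and OffsitePrep — violated.
VendorCall feeds into Legal, so it must come first — holds.
DesignReview has to happen before Budget — violated.

No — it violates: DesignReview has to happen before Budget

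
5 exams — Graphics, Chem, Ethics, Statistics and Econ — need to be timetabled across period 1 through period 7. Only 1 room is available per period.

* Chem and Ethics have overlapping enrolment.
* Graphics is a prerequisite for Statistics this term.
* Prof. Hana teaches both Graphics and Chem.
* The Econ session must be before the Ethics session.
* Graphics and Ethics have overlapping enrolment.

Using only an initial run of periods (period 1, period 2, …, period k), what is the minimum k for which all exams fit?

The precedence chain requires at least 2 distinct periods.
With at most 1 per period and 5 exams, at least 5 periods are needed.
5 works (last occupied period: period 5): for example Graphics -> period 1, Econ -> period 2, Ethics -> period 3, Chem -> period 5, Statistics -> period 4.

5 periods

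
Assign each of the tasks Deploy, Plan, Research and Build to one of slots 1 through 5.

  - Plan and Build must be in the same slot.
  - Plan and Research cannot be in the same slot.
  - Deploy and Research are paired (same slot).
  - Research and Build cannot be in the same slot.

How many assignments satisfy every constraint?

Splitting on Deploy: it can be 1 (4), 2 (4), 3 (4), 4 (4), 5 (4). Listing each branch's schedules as (Plan, Research, Build):
Deploy=1: (2,1,2) (3,1,3) (4,1,4) (5,1,5) — 4.
Deploy=2: (1,2,1) (3,2,3) (4,2,4) (5,2,5) — 4.
Deploy=3: (1,3,1) (2,3,2) (4,3,4) (5,3,5) — 4.
Deploy=4: (1,4,1) (2,4,2) (3,4,3) (5,4,5) — 4.
Deploy=5: (1,5,1) (2,5,2) (3,5,3) (4,5,4) — 4.
Summing: 4 + 4 + 4 + 4 + 4 = 20.

20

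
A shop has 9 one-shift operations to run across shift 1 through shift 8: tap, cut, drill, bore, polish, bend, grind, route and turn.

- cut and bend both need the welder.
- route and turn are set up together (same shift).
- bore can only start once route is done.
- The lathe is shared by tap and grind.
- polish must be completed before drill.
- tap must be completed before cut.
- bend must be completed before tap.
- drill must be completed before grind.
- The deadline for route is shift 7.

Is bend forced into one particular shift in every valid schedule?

No

bend can be shift 1 (e.g. bend in shift 1; drill in shift 2; tap in shift 2; bore in shift 2; cut in shift 3; route in shift 1; grind in shift 3; turn in shift 1; polish in shift 1) or shift 2 (e.g. cut=shift 4, bend=shift 2, turn=shift 1, drill=shift 2, route=shift 1, bore=shift 2, polish=shift 1, grind=shift 4, tap=shift 3).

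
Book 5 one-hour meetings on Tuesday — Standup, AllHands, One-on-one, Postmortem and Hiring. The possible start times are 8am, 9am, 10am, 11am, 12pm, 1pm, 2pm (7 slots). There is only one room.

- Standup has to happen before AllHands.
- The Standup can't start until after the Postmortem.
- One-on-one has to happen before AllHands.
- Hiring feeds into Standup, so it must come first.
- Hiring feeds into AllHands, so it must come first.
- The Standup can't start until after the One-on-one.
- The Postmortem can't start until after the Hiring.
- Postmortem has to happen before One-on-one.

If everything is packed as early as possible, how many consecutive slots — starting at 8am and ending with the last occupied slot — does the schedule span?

5

The precedence chain requires at least 5 distinct slots.
With at most 1 per slot and 5 meetings, at least 5 slots are needed.
5 works (last occupied slot: 12pm): for example Postmortem=9am, Hiring=8am, One-on-one=10am, AllHands=12pm, Standup=11am.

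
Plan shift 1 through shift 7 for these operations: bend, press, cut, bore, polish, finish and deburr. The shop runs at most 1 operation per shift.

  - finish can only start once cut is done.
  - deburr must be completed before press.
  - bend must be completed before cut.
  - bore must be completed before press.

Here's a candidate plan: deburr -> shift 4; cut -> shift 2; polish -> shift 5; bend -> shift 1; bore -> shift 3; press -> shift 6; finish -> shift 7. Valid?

Yes, all constraints hold

bend must be completed before cut — holds.
bore must be completed before press — holds.
deburr must be completed before press — holds.
The shop runs at most 1 operation per shift — holds.
finish can only start once cut is done — holds.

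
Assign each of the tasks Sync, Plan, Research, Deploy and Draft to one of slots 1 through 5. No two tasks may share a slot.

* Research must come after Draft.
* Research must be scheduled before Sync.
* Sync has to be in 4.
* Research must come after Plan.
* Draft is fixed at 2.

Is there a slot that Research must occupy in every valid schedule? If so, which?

3

Draft is fixed at 2 and must come before Research, so Research is at least 3.
Sync is fixed at 4 and must come after Research, so Research is at most 3.
So Research must be 3.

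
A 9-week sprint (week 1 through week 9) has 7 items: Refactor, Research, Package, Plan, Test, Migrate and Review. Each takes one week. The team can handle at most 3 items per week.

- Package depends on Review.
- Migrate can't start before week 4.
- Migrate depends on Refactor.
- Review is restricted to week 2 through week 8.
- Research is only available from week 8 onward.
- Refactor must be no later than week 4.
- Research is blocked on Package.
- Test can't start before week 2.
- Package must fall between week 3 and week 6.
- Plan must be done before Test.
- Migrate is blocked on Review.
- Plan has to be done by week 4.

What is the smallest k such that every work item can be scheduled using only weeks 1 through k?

The precedence chain requires at least 3 distinct weeks.
With at most 3 per week and 7 work items, at least 3 weeks are needed.
Research can't be placed before week 8, so the schedule must run through at least week 8.
8 works (last occupied week: week 8): for example Test=week 2, Refactor=week 1, Package=week 3, Review=week 2, Research=week 8, Plan=week 1, Migrate=week 4.

8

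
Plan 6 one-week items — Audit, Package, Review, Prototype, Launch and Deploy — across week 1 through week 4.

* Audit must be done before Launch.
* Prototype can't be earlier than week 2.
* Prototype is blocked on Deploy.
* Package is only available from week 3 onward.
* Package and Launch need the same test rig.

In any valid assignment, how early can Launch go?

Precedence pushes Launch to at least week 2.
Launch at week 2 is achievable: Package=week 3; Launch=week 2; Review=week 1; Prototype=week 2; Deploy=week 1; Audit=week 1.

week 2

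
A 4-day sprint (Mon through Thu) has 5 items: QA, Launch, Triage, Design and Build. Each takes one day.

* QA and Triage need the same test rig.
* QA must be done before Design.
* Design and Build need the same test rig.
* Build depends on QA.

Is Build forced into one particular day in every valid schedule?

Build can be Tue (e.g. Build in Tue; QA in Mon; Triage in Tue; Launch in Mon; Design in Wed) or Wed (e.g. Launch=Mon, Triage=Tue, Design=Tue, Build=Wed, QA=Mon).

No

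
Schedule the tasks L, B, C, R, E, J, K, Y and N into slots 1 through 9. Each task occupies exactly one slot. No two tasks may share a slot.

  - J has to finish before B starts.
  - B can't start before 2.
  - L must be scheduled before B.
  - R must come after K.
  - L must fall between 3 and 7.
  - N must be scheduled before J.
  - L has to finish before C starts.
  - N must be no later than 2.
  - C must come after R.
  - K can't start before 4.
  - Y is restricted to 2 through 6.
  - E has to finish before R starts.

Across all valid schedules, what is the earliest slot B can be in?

B is available from 2; precedence pushes B to at least 4.
B at 4 is achievable: C in 9; Y in 5; N in 1; J in 2; K in 6; L in 3; B in 4; E in 7; R in 8.

4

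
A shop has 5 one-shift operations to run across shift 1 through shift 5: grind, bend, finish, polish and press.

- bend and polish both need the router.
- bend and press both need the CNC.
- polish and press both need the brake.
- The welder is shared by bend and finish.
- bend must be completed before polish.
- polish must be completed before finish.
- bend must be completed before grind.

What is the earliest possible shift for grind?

Precedence pushes grind to at least shift 2.
grind at shift 2 is achievable: polish -> shift 2; bend -> shift 1; grind -> shift 2; press -> shift 3; finish -> shift 3.

shift 2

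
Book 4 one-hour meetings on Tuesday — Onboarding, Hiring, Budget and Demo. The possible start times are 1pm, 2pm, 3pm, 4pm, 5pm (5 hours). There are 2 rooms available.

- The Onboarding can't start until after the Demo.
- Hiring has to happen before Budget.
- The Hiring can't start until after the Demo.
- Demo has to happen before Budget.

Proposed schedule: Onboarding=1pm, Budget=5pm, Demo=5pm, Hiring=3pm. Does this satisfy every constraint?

Demo has to happen before Budget — violated.
The Hiring can't start until after the Demo — violated.
Hiring has to happen before Budget — holds.
The Onboarding can't start until after the Demo — violated.
There are 2 rooms available — holds.

Invalid. The Onboarding can't start until after the Demo.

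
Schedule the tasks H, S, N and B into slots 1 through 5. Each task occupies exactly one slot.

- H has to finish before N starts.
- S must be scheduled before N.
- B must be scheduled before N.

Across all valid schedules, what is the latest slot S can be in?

4

Downstream work caps S at 4.
S at 4 is achievable: B in 1, N in 5, S in 4, H in 1.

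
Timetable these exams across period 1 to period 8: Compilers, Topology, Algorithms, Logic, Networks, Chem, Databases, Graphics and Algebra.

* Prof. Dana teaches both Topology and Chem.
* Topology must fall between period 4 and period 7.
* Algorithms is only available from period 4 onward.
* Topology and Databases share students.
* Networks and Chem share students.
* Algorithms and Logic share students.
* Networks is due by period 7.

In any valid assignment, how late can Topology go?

Topology is available from period 4; Topology's own window allows nothing later than period 7.
Topology at period 7 is achievable: Algebra -> period 1, Compilers -> period 1, Logic -> period 1, Chem -> period 2, Databases -> period 1, Topology -> period 7, Graphics -> period 1, Networks -> period 1, Algorithms -> period 4.

period 7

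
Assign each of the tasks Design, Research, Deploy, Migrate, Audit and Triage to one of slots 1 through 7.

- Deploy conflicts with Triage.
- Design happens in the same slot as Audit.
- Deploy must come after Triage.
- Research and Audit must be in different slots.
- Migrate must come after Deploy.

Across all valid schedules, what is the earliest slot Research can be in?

1

Research at 1 is achievable: Design in 2, Triage in 1, Deploy in 2, Research in 1, Migrate in 3, Audit in 2.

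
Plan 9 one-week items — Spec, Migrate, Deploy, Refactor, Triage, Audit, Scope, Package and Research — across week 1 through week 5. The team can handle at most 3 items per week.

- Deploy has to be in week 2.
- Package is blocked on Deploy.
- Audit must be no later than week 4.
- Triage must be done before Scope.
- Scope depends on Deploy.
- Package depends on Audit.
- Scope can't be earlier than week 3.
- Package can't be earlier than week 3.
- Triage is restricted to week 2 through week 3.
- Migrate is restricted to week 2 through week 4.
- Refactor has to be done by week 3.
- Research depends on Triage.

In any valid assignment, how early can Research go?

Precedence pushes Research to at least week 3.
Research at week 3 is achievable: Spec in week 1, Migrate in week 2, Audit in week 1, Package in week 3, Scope in week 3, Refactor in week 1, Triage in week 2, Research in week 3, Deploy in week 2.

week 3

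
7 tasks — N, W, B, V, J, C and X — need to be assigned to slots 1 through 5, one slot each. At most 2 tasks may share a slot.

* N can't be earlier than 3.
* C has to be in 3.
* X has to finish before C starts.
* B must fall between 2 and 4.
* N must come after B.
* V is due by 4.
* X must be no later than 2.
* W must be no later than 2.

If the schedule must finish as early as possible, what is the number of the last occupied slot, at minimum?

4

The precedence chain requires at least 2 distinct slots.
With at most 2 per slot and 7 tasks, at least 4 slots are needed.
N can't be placed before 3, so the schedule must run through at least slot 3.
4 works (last occupied slot: 4): for example J=4; C=3; X=1; B=2; W=1; N=3; V=2.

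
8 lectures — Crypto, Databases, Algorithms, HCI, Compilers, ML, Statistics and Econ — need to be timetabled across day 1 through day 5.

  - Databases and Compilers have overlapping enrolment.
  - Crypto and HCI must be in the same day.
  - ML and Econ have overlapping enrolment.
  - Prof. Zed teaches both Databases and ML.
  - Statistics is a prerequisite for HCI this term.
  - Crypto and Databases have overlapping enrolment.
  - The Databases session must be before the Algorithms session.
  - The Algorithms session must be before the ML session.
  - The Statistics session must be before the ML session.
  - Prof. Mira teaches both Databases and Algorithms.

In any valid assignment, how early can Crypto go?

Crypto must be in the same day as HCI, which can't be before day 2, so Crypto is at least day 2.
Crypto at day 2 is achievable: HCI -> day 2, Econ -> day 1, Databases -> day 1, Statistics -> day 1, Crypto -> day 2, Algorithms -> day 2, Compilers -> day 2, ML -> day 3.

day 2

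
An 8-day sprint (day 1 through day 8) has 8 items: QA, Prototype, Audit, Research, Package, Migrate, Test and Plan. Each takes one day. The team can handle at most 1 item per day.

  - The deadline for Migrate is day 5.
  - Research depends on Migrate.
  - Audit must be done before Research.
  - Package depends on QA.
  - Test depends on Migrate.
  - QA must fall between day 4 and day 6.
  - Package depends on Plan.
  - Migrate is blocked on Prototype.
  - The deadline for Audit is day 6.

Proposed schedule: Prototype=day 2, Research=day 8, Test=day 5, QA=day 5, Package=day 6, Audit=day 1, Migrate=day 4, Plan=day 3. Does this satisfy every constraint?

The deadline for Migrate is day 5 — holds.
Test depends on Migrate — holds.
Package depends on Plan — holds.
Package depends on QA — holds.
Audit must be done before Research — holds.
Migrate is blocked on Prototype — holds.
The team can handle at most 1 item per day — violated.
Research depends on Migrate — holds.
The deadline for Audit is day 6 — holds.
QA must fall between day 4 and day 6 — holds.

No. The team can handle at most 1 item per day is not satisfied.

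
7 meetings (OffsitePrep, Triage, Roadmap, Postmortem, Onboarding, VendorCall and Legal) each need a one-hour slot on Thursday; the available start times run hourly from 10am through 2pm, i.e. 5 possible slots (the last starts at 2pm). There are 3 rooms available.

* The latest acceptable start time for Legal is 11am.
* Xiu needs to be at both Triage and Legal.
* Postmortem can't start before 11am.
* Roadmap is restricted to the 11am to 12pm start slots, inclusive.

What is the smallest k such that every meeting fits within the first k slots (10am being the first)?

With at most 3 per slot and 7 meetings, at least 3 slots are needed.
Roadmap can't be placed before 11am — that is slot 2 counting from 10am — so the schedule must run through at least 2 slots.
3 works (last occupied slot: 12pm): for example Roadmap in 11am, VendorCall in 12pm, Triage in 11am, OffsitePrep in 10am, Postmortem in 11am, Legal in 10am, Onboarding in 10am.

3 slots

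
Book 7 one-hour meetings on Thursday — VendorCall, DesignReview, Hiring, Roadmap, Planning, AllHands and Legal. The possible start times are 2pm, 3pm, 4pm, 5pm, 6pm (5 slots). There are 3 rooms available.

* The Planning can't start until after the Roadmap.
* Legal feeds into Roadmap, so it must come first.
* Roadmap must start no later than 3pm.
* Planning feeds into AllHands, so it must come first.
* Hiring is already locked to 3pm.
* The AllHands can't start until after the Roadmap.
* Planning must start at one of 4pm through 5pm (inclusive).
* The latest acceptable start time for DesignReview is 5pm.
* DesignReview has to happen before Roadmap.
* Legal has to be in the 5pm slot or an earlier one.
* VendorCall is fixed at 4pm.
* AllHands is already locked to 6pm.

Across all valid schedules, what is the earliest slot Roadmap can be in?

3pm

Precedence pushes Roadmap to at least 3pm; Roadmap's own window allows nothing later than 3pm.
Roadmap at 3pm is achievable: Roadmap -> 3pm; Hiring -> 3pm; AllHands -> 6pm; Legal -> 2pm; VendorCall -> 4pm; DesignReview -> 2pm; Planning -> 4pm.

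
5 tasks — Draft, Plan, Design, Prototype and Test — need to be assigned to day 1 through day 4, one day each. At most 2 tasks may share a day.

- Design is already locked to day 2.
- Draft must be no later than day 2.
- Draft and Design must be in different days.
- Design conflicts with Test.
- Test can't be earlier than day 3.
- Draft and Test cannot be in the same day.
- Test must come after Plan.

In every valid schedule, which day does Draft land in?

day 1

Draft's own window allows nothing later than day 2.
So Draft is pinned to day 1.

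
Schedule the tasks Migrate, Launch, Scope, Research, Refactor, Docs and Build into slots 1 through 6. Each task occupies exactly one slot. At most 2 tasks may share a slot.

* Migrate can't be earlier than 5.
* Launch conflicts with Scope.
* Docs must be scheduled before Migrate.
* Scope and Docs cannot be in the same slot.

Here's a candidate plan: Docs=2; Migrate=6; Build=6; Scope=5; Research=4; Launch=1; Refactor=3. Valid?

Scope and Docs cannot be in the same slot — holds.
Migrate can't be earlier than 5 — holds.
Launch conflicts with Scope — holds.
Docs must be scheduled before Migrate — holds.
At most 2 tasks may share a slot — holds.

Valid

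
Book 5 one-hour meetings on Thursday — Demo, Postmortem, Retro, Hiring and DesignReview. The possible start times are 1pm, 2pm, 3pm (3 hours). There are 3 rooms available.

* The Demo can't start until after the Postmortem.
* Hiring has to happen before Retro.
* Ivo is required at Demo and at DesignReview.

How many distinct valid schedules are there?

18

Splitting on Demo: it can be 2pm (6), 3pm (12). Listing each branch's schedules as (Postmortem, Retro, Hiring, DesignReview):
Demo=2pm: (1pm,2pm,1pm,1pm) (1pm,2pm,1pm,3pm) (1pm,3pm,1pm,1pm) (1pm,3pm,1pm,3pm) (1pm,3pm,2pm,1pm) (1pm,3pm,2pm,3pm) — 6.
Demo=3pm: (1pm,2pm,1pm,1pm) (1pm,2pm,1pm,2pm) (1pm,3pm,1pm,1pm) (1pm,3pm,1pm,2pm) (1pm,3pm,2pm,1pm) (1pm,3pm,2pm,2pm) (2pm,2pm,1pm,1pm) (2pm,2pm,1pm,2pm) (2pm,3pm,1pm,1pm) (2pm,3pm,1pm,2pm) (2pm,3pm,2pm,1pm) (2pm,3pm,2pm,2pm) — 12.
Summing: 6 + 12 = 18.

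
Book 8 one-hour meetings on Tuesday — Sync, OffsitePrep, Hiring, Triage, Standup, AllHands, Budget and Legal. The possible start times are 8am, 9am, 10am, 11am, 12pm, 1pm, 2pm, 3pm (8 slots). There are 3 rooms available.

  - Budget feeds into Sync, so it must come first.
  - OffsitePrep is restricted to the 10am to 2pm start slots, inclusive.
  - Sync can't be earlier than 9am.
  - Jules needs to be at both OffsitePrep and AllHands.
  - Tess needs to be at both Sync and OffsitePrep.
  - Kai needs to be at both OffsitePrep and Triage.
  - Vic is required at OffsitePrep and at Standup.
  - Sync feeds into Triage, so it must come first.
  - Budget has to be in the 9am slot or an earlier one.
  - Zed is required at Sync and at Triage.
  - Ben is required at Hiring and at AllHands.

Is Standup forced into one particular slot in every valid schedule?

Standup can be 8am (e.g. Hiring=8am, OffsitePrep=10am, Standup=8am, Budget=8am, Legal=9am, AllHands=9am, Triage=11am, Sync=9am) or 9am (e.g. AllHands -> 9am; Triage -> 11am; Hiring -> 8am; OffsitePrep -> 10am; Budget -> 8am; Legal -> 8am; Standup -> 9am; Sync -> 9am).

No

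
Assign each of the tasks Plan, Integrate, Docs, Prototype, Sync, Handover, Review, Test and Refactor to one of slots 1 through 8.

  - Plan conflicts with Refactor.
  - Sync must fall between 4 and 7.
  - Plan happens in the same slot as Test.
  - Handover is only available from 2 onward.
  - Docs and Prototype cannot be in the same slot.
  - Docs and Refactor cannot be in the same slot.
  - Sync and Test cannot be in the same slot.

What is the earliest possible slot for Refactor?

Refactor at 1 is achievable: Handover in 2, Sync in 4, Prototype in 1, Plan in 2, Integrate in 1, Docs in 2, Refactor in 1, Review in 1, Test in 2.

1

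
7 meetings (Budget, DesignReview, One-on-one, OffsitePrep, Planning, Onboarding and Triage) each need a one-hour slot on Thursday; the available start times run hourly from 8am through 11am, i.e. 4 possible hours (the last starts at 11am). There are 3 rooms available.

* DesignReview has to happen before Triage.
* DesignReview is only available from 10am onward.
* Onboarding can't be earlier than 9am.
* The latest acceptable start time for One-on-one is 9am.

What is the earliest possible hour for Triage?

11am

Precedence pushes Triage to at least 11am.
Triage at 11am is achievable: Triage -> 11am, Budget -> 8am, Planning -> 9am, One-on-one -> 8am, DesignReview -> 10am, OffsitePrep -> 8am, Onboarding -> 9am.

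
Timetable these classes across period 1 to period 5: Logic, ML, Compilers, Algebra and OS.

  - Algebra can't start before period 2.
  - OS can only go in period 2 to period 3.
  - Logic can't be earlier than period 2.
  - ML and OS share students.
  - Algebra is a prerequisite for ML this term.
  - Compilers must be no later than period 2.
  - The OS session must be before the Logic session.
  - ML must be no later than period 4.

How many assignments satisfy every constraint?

Splitting on Logic: it can be period 3 (6), period 4 (10), period 5 (10). Listing each branch's schedules as (ML, Compilers, Algebra, OS) by period number:
Logic=period 3: (3,1,2,2) (3,2,2,2) (4,1,2,2) (4,1,3,2) (4,2,2,2) (4,2,3,2) — 6.
Logic=period 4: (3,1,2,2) (3,2,2,2) (4,1,2,2) (4,1,2,3) (4,1,3,2) (4,1,3,3) (4,2,2,2) (4,2,2,3) (4,2,3,2) (4,2,3,3) — 10.
Logic=period 5: (3,1,2,2) (3,2,2,2) (4,1,2,2) (4,1,2,3) (4,1,3,2) (4,1,3,3) (4,2,2,2) (4,2,2,3) (4,2,3,2) (4,2,3,3) — 10.
Summing: 6 + 10 + 10 = 26.

26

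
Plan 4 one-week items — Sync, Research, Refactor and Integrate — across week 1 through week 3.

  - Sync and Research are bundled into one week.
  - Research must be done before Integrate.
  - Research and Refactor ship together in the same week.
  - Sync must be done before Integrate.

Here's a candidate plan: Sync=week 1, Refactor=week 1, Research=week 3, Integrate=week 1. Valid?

Research must be done before Integrate — violated.
Sync must be done before Integrate — violated.
Sync and Research are bundled into one week — violated.
Research and Refactor ship together in the same week — violated.

No — it violates: Research must be done before Integrate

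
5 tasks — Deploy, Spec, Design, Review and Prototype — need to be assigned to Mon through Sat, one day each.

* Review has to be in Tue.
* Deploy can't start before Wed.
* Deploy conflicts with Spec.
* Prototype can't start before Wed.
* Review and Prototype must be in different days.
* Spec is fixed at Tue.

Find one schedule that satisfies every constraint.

Deploy in Wed; Prototype in Wed; Spec in Tue; Design in Mon; Review in Tue

Checking: Deploy(Wed) != Spec(Tue); Review(Tue) != Prototype(Wed); Spec=Tue in [Tue,Tue]; Deploy=Wed in [Wed,Sat]; Prototype=Wed in [Wed,Sat]; Review=Tue in [Tue,Tue].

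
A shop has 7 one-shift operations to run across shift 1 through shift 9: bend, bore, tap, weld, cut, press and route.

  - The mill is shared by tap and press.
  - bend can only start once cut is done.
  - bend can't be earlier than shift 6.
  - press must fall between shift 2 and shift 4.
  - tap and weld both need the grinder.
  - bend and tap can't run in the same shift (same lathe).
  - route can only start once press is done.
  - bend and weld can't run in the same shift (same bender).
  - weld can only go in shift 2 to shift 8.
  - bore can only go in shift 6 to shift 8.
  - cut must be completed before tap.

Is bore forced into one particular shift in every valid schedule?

bore can be shift 6 (e.g. weld in shift 2; bend in shift 6; route in shift 3; press in shift 2; tap in shift 3; bore in shift 6; cut in shift 1) or shift 7 (e.g. bore -> shift 7, bend -> shift 6, route -> shift 3, weld -> shift 2, cut -> shift 1, press -> shift 2, tap -> shift 3).

No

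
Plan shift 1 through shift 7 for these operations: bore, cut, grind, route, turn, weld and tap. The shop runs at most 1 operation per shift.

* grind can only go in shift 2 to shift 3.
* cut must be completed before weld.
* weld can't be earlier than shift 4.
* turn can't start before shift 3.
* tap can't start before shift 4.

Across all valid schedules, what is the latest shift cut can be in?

Downstream work caps cut at shift 6.
cut at shift 6 is achievable: bore in shift 1; turn in shift 3; grind in shift 2; tap in shift 4; weld in shift 7; cut in shift 6; route in shift 5.

shift 6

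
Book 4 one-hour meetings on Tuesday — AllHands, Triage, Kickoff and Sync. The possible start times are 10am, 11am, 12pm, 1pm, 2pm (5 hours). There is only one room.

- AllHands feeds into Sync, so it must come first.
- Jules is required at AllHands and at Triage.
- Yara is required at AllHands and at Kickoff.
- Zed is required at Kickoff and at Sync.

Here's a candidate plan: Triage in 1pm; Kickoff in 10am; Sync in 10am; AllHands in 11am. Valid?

Yara is required at AllHands and at Kickoff — holds.
Jules is required at AllHands and at Triage — holds.
There is only one room — violated.
Zed is required at Kickoff and at Sync — violated.
AllHands feeds into Sync, so it must come first — violated.

No. Zed is required at Kickoff and at Sync is not satisfied.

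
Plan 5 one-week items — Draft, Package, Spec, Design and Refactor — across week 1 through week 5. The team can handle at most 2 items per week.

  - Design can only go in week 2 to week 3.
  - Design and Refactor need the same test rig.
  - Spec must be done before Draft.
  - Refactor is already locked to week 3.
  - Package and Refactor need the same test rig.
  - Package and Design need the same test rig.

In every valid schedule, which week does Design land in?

Design's window is week 2–week 3.
Refactor is fixed at week 3, and Design can't share a week with Refactor.
So Design must be week 2.

week 2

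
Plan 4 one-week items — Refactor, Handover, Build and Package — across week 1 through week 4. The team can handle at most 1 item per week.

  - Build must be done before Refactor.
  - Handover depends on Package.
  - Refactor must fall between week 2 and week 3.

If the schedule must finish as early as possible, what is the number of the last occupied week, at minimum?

week 4

The precedence chain requires at least 2 distinct weeks.
With at most 1 per week and 4 tasks, at least 4 weeks are needed.
4 works (last occupied week: week 4): for example Package=week 3; Build=week 1; Refactor=week 2; Handover=week 4.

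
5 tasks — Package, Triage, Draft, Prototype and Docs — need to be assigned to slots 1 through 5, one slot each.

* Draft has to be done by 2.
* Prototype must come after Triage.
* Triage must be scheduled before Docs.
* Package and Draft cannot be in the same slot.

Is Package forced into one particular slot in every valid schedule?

Package can be 1 (e.g. Triage=1; Package=1; Docs=2; Draft=2; Prototype=2) or 2 (e.g. Triage -> 1, Prototype -> 2, Docs -> 2, Package -> 2, Draft -> 1).

No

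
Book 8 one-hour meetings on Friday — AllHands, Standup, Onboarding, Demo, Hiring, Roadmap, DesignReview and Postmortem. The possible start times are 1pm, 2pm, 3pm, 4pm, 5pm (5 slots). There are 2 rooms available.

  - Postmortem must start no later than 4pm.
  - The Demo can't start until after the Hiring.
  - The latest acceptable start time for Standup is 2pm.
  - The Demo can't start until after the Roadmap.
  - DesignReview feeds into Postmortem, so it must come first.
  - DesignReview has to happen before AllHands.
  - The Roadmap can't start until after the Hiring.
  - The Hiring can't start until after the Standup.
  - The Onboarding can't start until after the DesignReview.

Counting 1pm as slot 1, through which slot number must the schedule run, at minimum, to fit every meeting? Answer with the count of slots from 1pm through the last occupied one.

4 slots

The precedence chain requires at least 4 distinct slots.
With at most 2 per slot and 8 meetings, at least 4 slots are needed.
4 works (last occupied slot: 4pm): for example Hiring -> 2pm, Standup -> 1pm, DesignReview -> 1pm, Onboarding -> 3pm, Postmortem -> 4pm, Roadmap -> 3pm, AllHands -> 2pm, Demo -> 4pm.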